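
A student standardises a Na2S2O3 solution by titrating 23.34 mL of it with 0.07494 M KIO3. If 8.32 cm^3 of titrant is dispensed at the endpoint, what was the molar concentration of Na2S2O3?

n(KIO3) = 0.07494 x 0.008320 = 0.0006235 mol.
From the balanced equation, 1 mol KIO3 reacts with 6 mol Na2S2O3, so n(Na2S2O3) = 0.0006235 x 6/1 = 0.003741 mol.
[Na2S2O3] = 0.003741 / 0.02334 L = 0.160 M.

0.160 M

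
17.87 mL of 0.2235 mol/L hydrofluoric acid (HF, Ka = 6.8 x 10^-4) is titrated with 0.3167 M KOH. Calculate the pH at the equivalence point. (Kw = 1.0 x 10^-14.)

n(HF) = 0.2235 x 0.01787 = 0.003994 mol; V(KOH) at equivalence = 0.003994/0.3167 = 0.01261 L.
At equivalence all the acid is converted to F-; total volume = 0.01787 + 0.01261 = 0.03048 L, so [F-] = 0.003994/0.03048 = 0.1310 M.
Kb = Kw/Ka = 1.0e-14 / 6.8 x 10^-4 = 1.47e-11.
[OH^-] = sqrt(Kb x [F-]) = sqrt(1.47e-11 x 0.1310) = 1.39e-6 M.
pOH = 5.86, so pH = 14.00 - 5.86 = 8.14.

8.14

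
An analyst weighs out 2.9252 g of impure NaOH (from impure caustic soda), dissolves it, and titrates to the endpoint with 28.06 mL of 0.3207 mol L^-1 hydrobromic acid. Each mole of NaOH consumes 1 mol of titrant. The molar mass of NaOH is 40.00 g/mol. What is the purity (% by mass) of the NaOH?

12.3%

n(HBr) = 0.3207 x 0.02806 = 0.008999 mol.
n(NaOH) = 0.008999 / 1 = 0.008999 mol.
mass of NaOH = 0.008999 x 40.00 = 0.3600 g.
% purity = 0.3600 / 2.9252 x 100 = 12.3%.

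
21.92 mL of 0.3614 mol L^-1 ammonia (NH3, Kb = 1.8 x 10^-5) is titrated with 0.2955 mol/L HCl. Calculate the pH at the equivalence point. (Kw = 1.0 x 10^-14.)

n(NH3) = 0.3614 x 0.02192 = 0.007922 mol; V(HCl) at equivalence = 0.007922/0.2955 = 0.02681 L.
At equivalence the base is fully converted to NH4+; total volume = 0.04873 L, so [NH4+] = 0.007922/0.04873 = 0.1626 M.
Ka(NH4+) = Kw/Kb = 1.0e-14 / 1.8 x 10^-5 = 5.56e-10.
[H^+] = sqrt(Ka x [NH4+]) = sqrt(5.56e-10 x 0.1626) = 9.50e-6 M.
pH = -log(9.50e-6) = 5.02.

5.02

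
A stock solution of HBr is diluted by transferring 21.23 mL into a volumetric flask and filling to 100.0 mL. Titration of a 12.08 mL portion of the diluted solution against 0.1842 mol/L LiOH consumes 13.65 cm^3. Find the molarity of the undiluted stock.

0.980 M

n(LiOH) = 0.1842 x 0.01365 = 0.002514 mol.
n(HBr) in the aliquot = 0.002514 mol.
[diluted HBr] = 0.002514 / 0.01208 = 0.2081 M.
Dilution factor = 100.0/21.23 = 4.710, so [stock] = 0.2081 x 4.710 = 0.980 M.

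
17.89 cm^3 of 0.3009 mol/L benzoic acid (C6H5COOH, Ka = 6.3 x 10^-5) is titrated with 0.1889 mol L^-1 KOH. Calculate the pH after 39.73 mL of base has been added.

12.57

n(acid) = 0.3009 x 0.01789 = 0.005383 mol; n(KOH) added = 0.1889 x 0.03973 = 0.007505 mol.
Base is in excess by 0.007505 - 0.005383 = 0.002122 mol in a total volume of 0.05762 L.
[OH^-] = 0.002122/0.05762 = 0.03683 M, so pOH = 1.43 and pH = 14.00 - 1.43 = 12.57.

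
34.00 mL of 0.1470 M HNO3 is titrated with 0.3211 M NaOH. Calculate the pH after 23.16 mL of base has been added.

n(acid) = 0.1470 x 0.03400 = 0.004998 mol; n(NaOH) added = 0.3211 x 0.02316 = 0.007437 mol.
Base is in excess by 0.007437 - 0.004998 = 0.002439 mol in a total volume of 0.05716 L.
[OH^-] = 0.002439/0.05716 = 0.04266 M, so pOH = 1.37 and pH = 14.00 - 1.37 = 12.63.

12.63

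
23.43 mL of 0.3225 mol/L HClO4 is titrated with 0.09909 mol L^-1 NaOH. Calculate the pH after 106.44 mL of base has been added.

n(acid) = 0.3225 x 0.02343 = 0.007556 mol; n(NaOH) added = 0.09909 x 0.1064 = 0.01055 mol.
Base is in excess by 0.01055 - 0.007556 = 0.002991 mol in a total volume of 0.1299 L.
[OH^-] = 0.002991/0.1299 = 0.02303 M, so pOH = 1.64 and pH = 14.00 - 1.64 = 12.36.

12.36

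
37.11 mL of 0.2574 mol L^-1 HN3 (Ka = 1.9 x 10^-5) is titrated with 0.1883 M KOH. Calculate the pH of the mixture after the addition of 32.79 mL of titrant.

Initial n(HN3) = 0.2574 x 0.03711 = 0.009552 mol.
n(KOH) added = 0.1883 x 0.03279 = 0.006174 mol, converting that many moles of HN3 to N3-.
Remaining n(HN3) = 0.003378 mol; n(N3-) = 0.006174 mol.
By Henderson-Hasselbalch, pH = pKa + log([A^-]/[HA]) = 4.72 + log(0.006174/0.003378) = 4.72 + (+0.26) = 4.98.

4.98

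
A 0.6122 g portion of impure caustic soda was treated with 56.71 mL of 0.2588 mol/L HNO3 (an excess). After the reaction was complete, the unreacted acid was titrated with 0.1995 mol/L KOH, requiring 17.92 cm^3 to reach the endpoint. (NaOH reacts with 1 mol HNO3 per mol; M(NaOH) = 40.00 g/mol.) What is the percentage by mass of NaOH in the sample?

Total n(HNO3) added = 0.2588 x 0.05671 = 0.01468 mol.
n(KOH) used = 0.1995 x 0.01792 = 0.003575 mol, which equals the excess n(HNO3).
So n(HNO3) consumed by the sample = 0.01468 - 0.003575 = 0.01110 mol.
n(NaOH) = 0.01110 / 1 = 0.01110 mol.
mass NaOH = 0.01110 x 40.00 = 0.4441 g, so %NaOH = 0.4441/0.6122 x 100 = 72.5%.

72.5%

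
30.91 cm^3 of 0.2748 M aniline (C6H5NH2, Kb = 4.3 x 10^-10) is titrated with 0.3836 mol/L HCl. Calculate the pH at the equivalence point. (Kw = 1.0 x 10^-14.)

2.71

n(C6H5NH2) = 0.2748 x 0.03091 = 0.008494 mol; V(HCl) at equivalence = 0.008494/0.3836 = 0.02214 L.
At equivalence the base is fully converted to C6H5NH3+; total volume = 0.05305 L, so [C6H5NH3+] = 0.008494/0.05305 = 0.1601 M.
Ka(C6H5NH3+) = Kw/Kb = 1.0e-14 / 4.3 x 10^-10 = 2.33e-5.
[H^+] = sqrt(Ka x [C6H5NH3+]) = sqrt(2.33e-5 x 0.1601) = 0.00193 M.
pH = -log(0.00193) = 2.71.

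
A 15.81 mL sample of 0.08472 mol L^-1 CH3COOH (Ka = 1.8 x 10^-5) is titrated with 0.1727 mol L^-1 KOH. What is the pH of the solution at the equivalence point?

n(CH3COOH) = 0.08472 x 0.01581 = 0.001339 mol; V(KOH) at equivalence = 0.001339/0.1727 = 0.007756 L.
At equivalence all the acid is converted to CH3COO-; total volume = 0.01581 + 0.007756 = 0.02357 L, so [CH3COO-] = 0.001339/0.02357 = 0.05684 M.
Kb = Kw/Ka = 1.0e-14 / 1.8 x 10^-5 = 5.56e-10.
[OH^-] = sqrt(Kb x [CH3COO-]) = sqrt(5.56e-10 x 0.05684) = 5.62e-6 M.
pOH = 5.25, so pH = 14.00 - 5.25 = 8.75.

8.75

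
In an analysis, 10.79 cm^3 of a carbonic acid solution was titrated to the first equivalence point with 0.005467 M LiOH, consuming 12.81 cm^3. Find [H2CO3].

0.00649 M

n(LiOH) = 0.005467 x 0.01281 = 7.003e-5 mol.
At the first equivalence point, 1 mol OH^- react per mol H2CO3, so n(H2CO3) = 7.003e-5 / 1 = 7.003e-5 mol.
[H2CO3] = 7.003e-5 / 0.01079 L = 0.00649 M.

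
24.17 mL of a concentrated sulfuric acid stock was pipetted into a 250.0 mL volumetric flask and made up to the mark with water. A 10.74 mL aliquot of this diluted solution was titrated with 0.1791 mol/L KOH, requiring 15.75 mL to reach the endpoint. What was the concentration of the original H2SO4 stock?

n(KOH) = 0.1791 x 0.01575 = 0.002821 mol.
n(H2SO4) in the aliquot = 0.002821 x 1/2 = 0.001410 mol.
[diluted H2SO4] = 0.001410 / 0.01074 = 0.1313 M.
Dilution factor = 250.0/24.17 = 10.34, so [stock] = 0.1313 x 10.34 = 1.36 M.

1.36 M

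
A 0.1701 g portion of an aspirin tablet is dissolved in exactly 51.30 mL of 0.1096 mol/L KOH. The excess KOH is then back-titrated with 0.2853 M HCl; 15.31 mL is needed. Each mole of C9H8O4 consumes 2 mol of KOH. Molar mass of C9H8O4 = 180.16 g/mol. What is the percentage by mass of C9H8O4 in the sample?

66.4%

Total n(KOH) added = 0.1096 x 0.05130 = 0.005622 mol.
n(HCl) used = 0.2853 x 0.01531 = 0.004368 mol, which equals the excess n(KOH).
So n(KOH) consumed by the sample = 0.005622 - 0.004368 = 0.001255 mol.
n(C9H8O4) = 0.001255 / 2 = 0.0006273 mol.
mass C9H8O4 = 0.0006273 x 180.16 = 0.1130 g, so %C9H8O4 = 0.1130/0.1701 x 100 = 66.4%.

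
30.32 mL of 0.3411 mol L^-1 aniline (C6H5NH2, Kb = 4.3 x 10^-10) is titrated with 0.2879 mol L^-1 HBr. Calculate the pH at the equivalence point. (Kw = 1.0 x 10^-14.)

n(C6H5NH2) = 0.3411 x 0.03032 = 0.01034 mol; V(HBr) at equivalence = 0.01034/0.2879 = 0.03592 L.
At equivalence the base is fully converted to C6H5NH3+; total volume = 0.06624 L, so [C6H5NH3+] = 0.01034/0.06624 = 0.1561 M.
Ka(C6H5NH3+) = Kw/Kb = 1.0e-14 / 4.3 x 10^-10 = 2.33e-5.
[H^+] = sqrt(Ka x [C6H5NH3+]) = sqrt(2.33e-5 x 0.1561) = 0.00191 M.
pH = -log(0.00191) = 2.72.

2.72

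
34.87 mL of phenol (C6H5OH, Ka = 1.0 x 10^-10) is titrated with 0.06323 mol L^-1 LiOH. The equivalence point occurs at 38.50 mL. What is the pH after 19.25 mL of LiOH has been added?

19.25 mL is exactly half the equivalence volume (38.50/2), i.e. the half-equivalence point.
There, n(HA) = n(A^-), so pH = pKa = -log(1.0 x 10^-10) = 10.00.

10.00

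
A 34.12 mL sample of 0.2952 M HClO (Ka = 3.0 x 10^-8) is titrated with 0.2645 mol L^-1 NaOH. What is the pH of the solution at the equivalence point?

10.33

n(HClO) = 0.2952 x 0.03412 = 0.01007 mol; V(NaOH) at equivalence = 0.01007/0.2645 = 0.03808 L.
At equivalence all the acid is converted to ClO-; total volume = 0.03412 + 0.03808 = 0.07220 L, so [ClO-] = 0.01007/0.07220 = 0.1395 M.
Kb = Kw/Ka = 1.0e-14 / 3.0 x 10^-8 = 3.33e-7.
[OH^-] = sqrt(Kb x [ClO-]) = sqrt(3.33e-7 x 0.1395) = 0.000216 M.
pOH = 3.67, so pH = 14.00 - 3.67 = 10.33.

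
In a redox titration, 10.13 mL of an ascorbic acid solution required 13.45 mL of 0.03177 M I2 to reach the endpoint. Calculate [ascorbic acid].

n(I2) = 0.03177 x 0.01345 = 0.0004273 mol.
From the balanced equation, 1 mol I2 reacts with 1 mol ascorbic acid, so n(ascorbic acid) = 0.0004273 x 1/1 = 0.0004273 mol.
[ascorbic acid] = 0.0004273 / 0.01013 L = 0.0422 M.

0.0422 M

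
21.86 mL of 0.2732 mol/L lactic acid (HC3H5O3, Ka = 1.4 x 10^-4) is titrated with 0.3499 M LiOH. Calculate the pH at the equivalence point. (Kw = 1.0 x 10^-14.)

8.52

n(HC3H5O3) = 0.2732 x 0.02186 = 0.005972 mol; V(LiOH) at equivalence = 0.005972/0.3499 = 0.01707 L.
At equivalence all the acid is converted to C3H5O3-; total volume = 0.02186 + 0.01707 = 0.03893 L, so [C3H5O3-] = 0.005972/0.03893 = 0.1534 M.
Kb = Kw/Ka = 1.0e-14 / 1.4 x 10^-4 = 7.14e-11.
[OH^-] = sqrt(Kb x [C3H5O3-]) = sqrt(7.14e-11 x 0.1534) = 3.31e-6 M.
pOH = 5.48, so pH = 14.00 - 5.48 = 8.52.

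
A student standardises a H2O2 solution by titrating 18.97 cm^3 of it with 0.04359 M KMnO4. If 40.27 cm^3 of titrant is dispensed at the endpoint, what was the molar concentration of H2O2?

0.231 M

n(KMnO4) = 0.04359 x 0.04027 = 0.001755 mol.
From the balanced equation, 2 mol KMnO4 reacts with 5 mol H2O2, so n(H2O2) = 0.001755 x 5/2 = 0.004388 mol.
[H2O2] = 0.004388 / 0.01897 L = 0.231 M.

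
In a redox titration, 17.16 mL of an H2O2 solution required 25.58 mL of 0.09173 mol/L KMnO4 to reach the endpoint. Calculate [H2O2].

0.342 M

n(KMnO4) = 0.09173 x 0.02558 = 0.002346 mol.
From the balanced equation, 2 mol KMnO4 reacts with 5 mol H2O2, so n(H2O2) = 0.002346 x 5/2 = 0.005866 mol.
[H2O2] = 0.005866 / 0.01716 L = 0.342 M.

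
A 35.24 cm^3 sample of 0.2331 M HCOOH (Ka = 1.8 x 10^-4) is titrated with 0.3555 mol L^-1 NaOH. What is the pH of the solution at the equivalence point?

n(HCOOH) = 0.2331 x 0.03524 = 0.008214 mol; V(NaOH) at equivalence = 0.008214/0.3555 = 0.02311 L.
At equivalence all the acid is converted to HCOO-; total volume = 0.03524 + 0.02311 = 0.05835 L, so [HCOO-] = 0.008214/0.05835 = 0.1408 M.
Kb = Kw/Ka = 1.0e-14 / 1.8 x 10^-4 = 5.56e-11.
[OH^-] = sqrt(Kb x [HCOO-]) = sqrt(5.56e-11 x 0.1408) = 2.80e-6 M.
pOH = 5.55, so pH = 14.00 - 5.55 = 8.45.

8.45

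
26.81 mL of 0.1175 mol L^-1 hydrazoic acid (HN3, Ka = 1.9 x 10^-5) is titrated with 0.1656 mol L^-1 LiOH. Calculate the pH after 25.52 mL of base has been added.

12.31

n(acid) = 0.1175 x 0.02681 = 0.003150 mol; n(LiOH) added = 0.1656 x 0.02552 = 0.004226 mol.
Base is in excess by 0.004226 - 0.003150 = 0.001076 mol in a total volume of 0.05233 L.
[OH^-] = 0.001076/0.05233 = 0.02056 M, so pOH = 1.69 and pH = 14.00 - 1.69 = 12.31.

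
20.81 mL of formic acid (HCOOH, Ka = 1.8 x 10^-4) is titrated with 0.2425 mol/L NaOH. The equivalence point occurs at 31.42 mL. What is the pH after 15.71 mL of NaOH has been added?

3.74

15.71 mL is exactly half the equivalence volume (31.42/2), i.e. the half-equivalence point.
There, n(HA) = n(A^-), so pH = pKa = -log(1.8 x 10^-4) = 3.74.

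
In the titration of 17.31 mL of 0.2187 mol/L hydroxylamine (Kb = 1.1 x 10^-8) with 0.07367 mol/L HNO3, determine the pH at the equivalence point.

n(NH2OH) = 0.2187 x 0.01731 = 0.003786 mol; V(HNO3) at equivalence = 0.003786/0.07367 = 0.05139 L.
At equivalence the base is fully converted to NH3OH+; total volume = 0.06870 L, so [NH3OH+] = 0.003786/0.06870 = 0.05511 M.
Ka(NH3OH+) = Kw/Kb = 1.0e-14 / 1.1 x 10^-8 = 9.09e-7.
[H^+] = sqrt(Ka x [NH3OH+]) = sqrt(9.09e-7 x 0.05511) = 0.000224 M.
pH = -log(0.000224) = 3.65.

3.65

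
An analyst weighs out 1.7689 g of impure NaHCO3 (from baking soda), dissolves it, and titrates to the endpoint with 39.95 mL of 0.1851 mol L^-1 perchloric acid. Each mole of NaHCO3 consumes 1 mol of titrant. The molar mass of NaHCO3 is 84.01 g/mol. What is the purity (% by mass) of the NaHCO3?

35.1%

n(HClO4) = 0.1851 x 0.03995 = 0.007395 mol.
n(NaHCO3) = 0.007395 / 1 = 0.007395 mol.
mass of NaHCO3 = 0.007395 x 84.01 = 0.6212 g.
% purity = 0.6212 / 1.7689 x 100 = 35.1%.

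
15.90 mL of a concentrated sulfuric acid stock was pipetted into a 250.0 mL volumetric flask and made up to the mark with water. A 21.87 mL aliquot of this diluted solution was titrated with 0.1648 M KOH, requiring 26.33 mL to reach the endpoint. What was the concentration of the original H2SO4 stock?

1.56 M

n(KOH) = 0.1648 x 0.02633 = 0.004339 mol.
n(H2SO4) in the aliquot = 0.004339 x 1/2 = 0.002170 mol.
[diluted H2SO4] = 0.002170 / 0.02187 = 0.09920 M.
Dilution factor = 250.0/15.90 = 15.72, so [stock] = 0.09920 x 15.72 = 1.56 M.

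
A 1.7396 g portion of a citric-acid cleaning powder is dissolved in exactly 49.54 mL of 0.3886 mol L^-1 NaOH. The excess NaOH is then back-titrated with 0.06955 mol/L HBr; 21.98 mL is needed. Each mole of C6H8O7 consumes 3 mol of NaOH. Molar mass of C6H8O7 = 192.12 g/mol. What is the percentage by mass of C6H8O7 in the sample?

Total n(NaOH) added = 0.3886 x 0.04954 = 0.01925 mol.
n(HBr) used = 0.06955 x 0.02198 = 0.001529 mol, which equals the excess n(NaOH).
So n(NaOH) consumed by the sample = 0.01925 - 0.001529 = 0.01772 mol.
n(C6H8O7) = 0.01772 / 3 = 0.005908 mol.
mass C6H8O7 = 0.005908 x 192.12 = 1.135 g, so %C6H8O7 = 1.135/1.7396 x 100 = 65.2%.

65.2%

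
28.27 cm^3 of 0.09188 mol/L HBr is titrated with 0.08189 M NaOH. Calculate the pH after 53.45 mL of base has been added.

12.34

n(acid) = 0.09188 x 0.02827 = 0.002597 mol; n(NaOH) added = 0.08189 x 0.05345 = 0.004377 mol.
Base is in excess by 0.004377 - 0.002597 = 0.001780 mol in a total volume of 0.08172 L.
[OH^-] = 0.001780/0.08172 = 0.02178 M, so pOH = 1.66 and pH = 14.00 - 1.66 = 12.34.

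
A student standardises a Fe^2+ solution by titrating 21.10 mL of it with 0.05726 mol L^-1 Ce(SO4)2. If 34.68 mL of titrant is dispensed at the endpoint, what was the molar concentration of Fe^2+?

n(Ce(SO4)2) = 0.05726 x 0.03468 = 0.001986 mol.
From the balanced equation, 1 mol Ce(SO4)2 reacts with 1 mol Fe^2+, so n(Fe^2+) = 0.001986 x 1/1 = 0.001986 mol.
[Fe^2+] = 0.001986 / 0.02110 L = 0.0941 M.

0.0941 M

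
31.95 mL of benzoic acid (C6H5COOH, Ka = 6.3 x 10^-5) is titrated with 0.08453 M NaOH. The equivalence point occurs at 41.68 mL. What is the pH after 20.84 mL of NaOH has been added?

4.20

20.84 mL is exactly half the equivalence volume (41.68/2), i.e. the half-equivalence point.
There, n(HA) = n(A^-), so pH = pKa = -log(6.3 x 10^-5) = 4.20.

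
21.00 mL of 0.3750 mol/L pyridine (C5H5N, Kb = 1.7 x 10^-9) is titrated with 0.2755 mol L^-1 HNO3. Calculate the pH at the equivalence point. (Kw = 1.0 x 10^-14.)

3.01

n(C5H5N) = 0.3750 x 0.02100 = 0.007875 mol; V(HNO3) at equivalence = 0.007875/0.2755 = 0.02858 L.
At equivalence the base is fully converted to C5H5NH+; total volume = 0.04958 L, so [C5H5NH+] = 0.007875/0.04958 = 0.1588 M.
Ka(C5H5NH+) = Kw/Kb = 1.0e-14 / 1.7 x 10^-9 = 5.88e-6.
[H^+] = sqrt(Ka x [C5H5NH+]) = sqrt(5.88e-6 x 0.1588) = 0.000967 M.
pH = -log(0.000967) = 3.01.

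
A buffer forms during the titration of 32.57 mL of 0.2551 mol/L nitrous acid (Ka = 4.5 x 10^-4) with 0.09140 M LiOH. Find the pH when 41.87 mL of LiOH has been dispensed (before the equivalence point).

Initial n(HNO2) = 0.2551 x 0.03257 = 0.008309 mol.
n(LiOH) added = 0.09140 x 0.04187 = 0.003827 mol, converting that many moles of HNO2 to NO2-.
Remaining n(HNO2) = 0.004482 mol; n(NO2-) = 0.003827 mol.
By Henderson-Hasselbalch, pH = pKa + log([A^-]/[HA]) = 3.35 + log(0.003827/0.004482) = 3.35 + (-0.07) = 3.28.

3.28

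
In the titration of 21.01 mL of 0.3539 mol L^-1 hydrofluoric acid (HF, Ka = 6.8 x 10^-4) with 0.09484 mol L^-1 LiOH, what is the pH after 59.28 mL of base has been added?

3.66

Initial n(HF) = 0.3539 x 0.02101 = 0.007435 mol.
n(LiOH) added = 0.09484 x 0.05928 = 0.005622 mol, converting that many moles of HF to F-.
Remaining n(HF) = 0.001813 mol; n(F-) = 0.005622 mol.
By Henderson-Hasselbalch, pH = pKa + log([A^-]/[HA]) = 3.17 + log(0.005622/0.001813) = 3.17 + (+0.49) = 3.66.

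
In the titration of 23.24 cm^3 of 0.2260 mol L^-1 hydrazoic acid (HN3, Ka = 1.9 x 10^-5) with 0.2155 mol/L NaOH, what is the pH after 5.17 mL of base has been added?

Initial n(HN3) = 0.2260 x 0.02324 = 0.005252 mol.
n(NaOH) added = 0.2155 x 0.005170 = 0.001114 mol, converting that many moles of HN3 to N3-.
Remaining n(HN3) = 0.004138 mol; n(N3-) = 0.001114 mol.
By Henderson-Hasselbalch, pH = pKa + log([A^-]/[HA]) = 4.72 + log(0.001114/0.004138) = 4.72 + (-0.57) = 4.15.

4.15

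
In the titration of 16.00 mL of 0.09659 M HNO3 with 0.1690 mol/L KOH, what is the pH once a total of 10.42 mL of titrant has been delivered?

n(acid) = 0.09659 x 0.01600 = 0.001545 mol; n(KOH) added = 0.1690 x 0.01042 = 0.001761 mol.
Base is in excess by 0.001761 - 0.001545 = 0.0002155 mol in a total volume of 0.02642 L.
[OH^-] = 0.0002155/0.02642 = 0.008158 M, so pOH = 2.09 and pH = 14.00 - 2.09 = 11.91.

11.91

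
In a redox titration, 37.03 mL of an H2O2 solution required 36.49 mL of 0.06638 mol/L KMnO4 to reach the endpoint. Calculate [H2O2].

0.164 M

n(KMnO4) = 0.06638 x 0.03649 = 0.002422 mol.
From the balanced equation, 2 mol KMnO4 reacts with 5 mol H2O2, so n(H2O2) = 0.002422 x 5/2 = 0.006056 mol.
[H2O2] = 0.006056 / 0.03703 L = 0.164 M.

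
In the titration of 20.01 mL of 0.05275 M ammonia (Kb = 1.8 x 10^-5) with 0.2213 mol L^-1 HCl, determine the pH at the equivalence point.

5.31

n(NH3) = 0.05275 x 0.02001 = 0.001056 mol; V(HCl) at equivalence = 0.001056/0.2213 = 0.004770 L.
At equivalence the base is fully converted to NH4+; total volume = 0.02478 L, so [NH4+] = 0.001056/0.02478 = 0.04260 M.
Ka(NH4+) = Kw/Kb = 1.0e-14 / 1.8 x 10^-5 = 5.56e-10.
[H^+] = sqrt(Ka x [NH4+]) = sqrt(5.56e-10 x 0.04260) = 4.86e-6 M.
pH = -log(4.86e-6) = 5.31.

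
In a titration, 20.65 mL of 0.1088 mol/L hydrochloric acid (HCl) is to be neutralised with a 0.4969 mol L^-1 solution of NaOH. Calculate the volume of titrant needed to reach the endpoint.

n(HCl) = 0.1088 mol/L x 0.02065 L = 0.002247 mol.
At equivalence n(NaOH) = n(HCl) = 0.002247 mol.
V(NaOH) = 0.002247 / 0.4969 = 0.004521 L = 4.52 mL.

4.52 mL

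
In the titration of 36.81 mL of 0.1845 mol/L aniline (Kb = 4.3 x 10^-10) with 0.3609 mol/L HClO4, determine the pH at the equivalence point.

n(C6H5NH2) = 0.1845 x 0.03681 = 0.006791 mol; V(HClO4) at equivalence = 0.006791/0.3609 = 0.01882 L.
At equivalence the base is fully converted to C6H5NH3+; total volume = 0.05563 L, so [C6H5NH3+] = 0.006791/0.05563 = 0.1221 M.
Ka(C6H5NH3+) = Kw/Kb = 1.0e-14 / 4.3 x 10^-10 = 2.33e-5.
[H^+] = sqrt(Ka x [C6H5NH3+]) = sqrt(2.33e-5 x 0.1221) = 0.00168 M.
pH = -log(0.00168) = 2.77.

2.77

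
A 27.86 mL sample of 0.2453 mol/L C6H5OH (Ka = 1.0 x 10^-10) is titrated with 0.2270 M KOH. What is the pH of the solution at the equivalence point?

n(C6H5OH) = 0.2453 x 0.02786 = 0.006834 mol; V(KOH) at equivalence = 0.006834/0.2270 = 0.03011 L.
At equivalence all the acid is converted to C6H5O-; total volume = 0.02786 + 0.03011 = 0.05797 L, so [C6H5O-] = 0.006834/0.05797 = 0.1179 M.
Kb = Kw/Ka = 1.0e-14 / 1.0 x 10^-10 = 0.000100.
[OH^-] = sqrt(Kb x [C6H5O-]) = sqrt(0.000100 x 0.1179) = 0.00343 M.
pOH = 2.46, so pH = 14.00 - 2.46 = 11.54.

11.54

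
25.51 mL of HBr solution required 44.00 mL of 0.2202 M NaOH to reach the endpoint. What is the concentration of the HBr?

n(NaOH) delivered = 0.2202 x 0.04400 = 0.009689 mol.
For a 1:1 reaction, n(HBr) = 0.009689 mol.
[HBr] = 0.009689 mol / 0.02551 L = 0.380 M.

0.380 M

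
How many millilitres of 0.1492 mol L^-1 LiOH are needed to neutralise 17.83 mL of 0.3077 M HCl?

36.8 mL

n(HCl) = 0.3077 mol/L x 0.01783 L = 0.005486 mol.
At equivalence n(LiOH) = n(HCl) = 0.005486 mol.
V(LiOH) = 0.005486 / 0.1492 = 0.03677 L = 36.8 mL.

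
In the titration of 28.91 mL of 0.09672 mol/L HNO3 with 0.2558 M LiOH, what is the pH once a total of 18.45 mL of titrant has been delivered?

n(acid) = 0.09672 x 0.02891 = 0.002796 mol; n(LiOH) added = 0.2558 x 0.01845 = 0.004720 mol.
Base is in excess by 0.004720 - 0.002796 = 0.001923 mol in a total volume of 0.04736 L.
[OH^-] = 0.001923/0.04736 = 0.04061 M, so pOH = 1.39 and pH = 14.00 - 1.39 = 12.61.

12.61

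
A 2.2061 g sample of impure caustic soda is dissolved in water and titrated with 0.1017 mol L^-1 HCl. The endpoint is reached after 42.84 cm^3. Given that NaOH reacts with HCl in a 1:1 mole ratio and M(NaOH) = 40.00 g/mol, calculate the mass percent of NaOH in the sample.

7.90%

n(HCl) = 0.1017 x 0.04284 = 0.004357 mol.
n(NaOH) = 0.004357 / 1 = 0.004357 mol.
mass of NaOH = 0.004357 x 40.00 = 0.1743 g.
% purity = 0.1743 / 2.2061 x 100 = 7.90%.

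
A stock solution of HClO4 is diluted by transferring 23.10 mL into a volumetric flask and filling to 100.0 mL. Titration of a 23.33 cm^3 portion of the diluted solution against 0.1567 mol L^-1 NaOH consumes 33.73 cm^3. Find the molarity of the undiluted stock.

0.981 M

n(NaOH) = 0.1567 x 0.03373 = 0.005285 mol.
n(HClO4) in the aliquot = 0.005285 mol.
[diluted HClO4] = 0.005285 / 0.02333 = 0.2266 M.
Dilution factor = 100.0/23.10 = 4.329, so [stock] = 0.2266 x 4.329 = 0.981 M.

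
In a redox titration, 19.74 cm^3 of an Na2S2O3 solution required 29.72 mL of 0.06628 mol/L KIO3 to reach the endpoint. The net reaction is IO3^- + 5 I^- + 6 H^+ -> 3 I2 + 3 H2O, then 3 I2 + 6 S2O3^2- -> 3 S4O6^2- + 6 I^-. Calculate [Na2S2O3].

0.599 M

n(KIO3) = 0.06628 x 0.02972 = 0.001970 mol.
From the balanced equation, 1 mol KIO3 reacts with 6 mol Na2S2O3, so n(Na2S2O3) = 0.001970 x 6/1 = 0.01182 mol.
[Na2S2O3] = 0.01182 / 0.01974 L = 0.599 M.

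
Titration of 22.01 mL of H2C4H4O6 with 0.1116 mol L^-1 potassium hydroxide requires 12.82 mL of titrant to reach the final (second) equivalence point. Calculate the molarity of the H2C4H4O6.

0.0325 M

n(KOH) = 0.1116 x 0.01282 = 0.001431 mol.
At the final (second) equivalence point, 2 mol OH^- react per mol H2C4H4O6, so n(H2C4H4O6) = 0.001431 / 2 = 0.0007154 mol.
[H2C4H4O6] = 0.0007154 / 0.02201 L = 0.0325 M.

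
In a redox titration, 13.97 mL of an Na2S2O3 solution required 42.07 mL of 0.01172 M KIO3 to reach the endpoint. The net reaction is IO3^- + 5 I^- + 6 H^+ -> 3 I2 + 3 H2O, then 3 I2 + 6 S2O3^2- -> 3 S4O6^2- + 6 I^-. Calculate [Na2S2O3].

0.212 M

n(KIO3) = 0.01172 x 0.04207 = 0.0004931 mol.
From the balanced equation, 1 mol KIO3 reacts with 6 mol Na2S2O3, so n(Na2S2O3) = 0.0004931 x 6/1 = 0.002958 mol.
[Na2S2O3] = 0.002958 / 0.01397 L = 0.212 M.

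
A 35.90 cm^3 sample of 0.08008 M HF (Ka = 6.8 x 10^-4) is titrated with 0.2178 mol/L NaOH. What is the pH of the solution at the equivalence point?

n(HF) = 0.08008 x 0.03590 = 0.002875 mol; V(NaOH) at equivalence = 0.002875/0.2178 = 0.01320 L.
At equivalence all the acid is converted to F-; total volume = 0.03590 + 0.01320 = 0.04910 L, so [F-] = 0.002875/0.04910 = 0.05855 M.
Kb = Kw/Ka = 1.0e-14 / 6.8 x 10^-4 = 1.47e-11.
[OH^-] = sqrt(Kb x [F-]) = sqrt(1.47e-11 x 0.05855) = 9.28e-7 M.
pOH = 6.03, so pH = 14.00 - 6.03 = 7.97.

7.97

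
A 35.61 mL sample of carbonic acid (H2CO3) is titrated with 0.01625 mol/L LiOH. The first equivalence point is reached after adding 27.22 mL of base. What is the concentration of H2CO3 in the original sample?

0.0124 M

n(LiOH) = 0.01625 x 0.02722 = 0.0004423 mol.
At the first equivalence point, 1 mol OH^- react per mol H2CO3, so n(H2CO3) = 0.0004423 / 1 = 0.0004423 mol.
[H2CO3] = 0.0004423 / 0.03561 L = 0.0124 M.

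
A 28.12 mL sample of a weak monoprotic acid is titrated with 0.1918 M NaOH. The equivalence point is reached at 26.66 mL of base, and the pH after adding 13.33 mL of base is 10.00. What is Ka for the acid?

1.0 x 10^-10

13.33 mL is half of the equivalence volume, so this is the half-equivalence point where [HA] = [A^-].
At half-equivalence pH = pKa, so pKa = 10.00.
Ka = 10^(-10.00) = 1.0 x 10^-10.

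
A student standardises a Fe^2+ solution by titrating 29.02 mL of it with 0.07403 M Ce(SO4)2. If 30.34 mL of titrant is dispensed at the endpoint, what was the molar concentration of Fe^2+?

n(Ce(SO4)2) = 0.07403 x 0.03034 = 0.002246 mol.
From the balanced equation, 1 mol Ce(SO4)2 reacts with 1 mol Fe^2+, so n(Fe^2+) = 0.002246 x 1/1 = 0.002246 mol.
[Fe^2+] = 0.002246 / 0.02902 L = 0.0774 M.

0.0774 M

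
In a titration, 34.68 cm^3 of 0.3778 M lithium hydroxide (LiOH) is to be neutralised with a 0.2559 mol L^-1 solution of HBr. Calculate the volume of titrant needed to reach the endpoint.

n(LiOH) = 0.3778 mol/L x 0.03468 L = 0.01310 mol.
At equivalence n(HBr) = n(LiOH) = 0.01310 mol.
V(HBr) = 0.01310 / 0.2559 = 0.05120 L = 51.2 mL.

51.2 mL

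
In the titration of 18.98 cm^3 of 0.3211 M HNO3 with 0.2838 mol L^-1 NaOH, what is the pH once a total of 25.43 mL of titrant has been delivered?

n(acid) = 0.3211 x 0.01898 = 0.006094 mol; n(NaOH) added = 0.2838 x 0.02543 = 0.007217 mol.
Base is in excess by 0.007217 - 0.006094 = 0.001123 mol in a total volume of 0.04441 L.
[OH^-] = 0.001123/0.04441 = 0.02528 M, so pOH = 1.60 and pH = 14.00 - 1.60 = 12.40.

12.40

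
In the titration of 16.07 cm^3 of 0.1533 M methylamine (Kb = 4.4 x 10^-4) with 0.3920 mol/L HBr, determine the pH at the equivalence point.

n(CH3NH2) = 0.1533 x 0.01607 = 0.002464 mol; V(HBr) at equivalence = 0.002464/0.3920 = 0.006285 L.
At equivalence the base is fully converted to CH3NH3+; total volume = 0.02235 L, so [CH3NH3+] = 0.002464/0.02235 = 0.1102 M.
Ka(CH3NH3+) = Kw/Kb = 1.0e-14 / 4.4 x 10^-4 = 2.27e-11.
[H^+] = sqrt(Ka x [CH3NH3+]) = sqrt(2.27e-11 x 0.1102) = 1.58e-6 M.
pH = -log(1.58e-6) = 5.80.

5.80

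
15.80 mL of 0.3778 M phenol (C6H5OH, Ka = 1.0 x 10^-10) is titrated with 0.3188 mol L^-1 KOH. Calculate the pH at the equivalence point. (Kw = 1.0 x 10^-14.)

n(C6H5OH) = 0.3778 x 0.01580 = 0.005969 mol; V(KOH) at equivalence = 0.005969/0.3188 = 0.01872 L.
At equivalence all the acid is converted to C6H5O-; total volume = 0.01580 + 0.01872 = 0.03452 L, so [C6H5O-] = 0.005969/0.03452 = 0.1729 M.
Kb = Kw/Ka = 1.0e-14 / 1.0 x 10^-10 = 0.000100.
[OH^-] = sqrt(Kb x [C6H5O-]) = sqrt(0.000100 x 0.1729) = 0.00416 M.
pOH = 2.38, so pH = 14.00 - 2.38 = 11.62.

11.62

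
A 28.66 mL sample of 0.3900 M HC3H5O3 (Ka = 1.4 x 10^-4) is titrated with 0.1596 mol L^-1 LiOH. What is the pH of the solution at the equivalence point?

n(HC3H5O3) = 0.3900 x 0.02866 = 0.01118 mol; V(LiOH) at equivalence = 0.01118/0.1596 = 0.07003 L.
At equivalence all the acid is converted to C3H5O3-; total volume = 0.02866 + 0.07003 = 0.09869 L, so [C3H5O3-] = 0.01118/0.09869 = 0.1133 M.
Kb = Kw/Ka = 1.0e-14 / 1.4 x 10^-4 = 7.14e-11.
[OH^-] = sqrt(Kb x [C3H5O3-]) = sqrt(7.14e-11 x 0.1133) = 2.84e-6 M.
pOH = 5.55, so pH = 14.00 - 5.55 = 8.45.

8.45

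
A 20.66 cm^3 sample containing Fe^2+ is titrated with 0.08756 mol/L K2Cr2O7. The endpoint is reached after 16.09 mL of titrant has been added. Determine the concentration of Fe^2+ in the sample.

n(K2Cr2O7) = 0.08756 x 0.01609 = 0.001409 mol.
From the balanced equation, 1 mol K2Cr2O7 reacts with 6 mol Fe^2+, so n(Fe^2+) = 0.001409 x 6/1 = 0.008453 mol.
[Fe^2+] = 0.008453 / 0.02066 L = 0.409 M.

0.409 M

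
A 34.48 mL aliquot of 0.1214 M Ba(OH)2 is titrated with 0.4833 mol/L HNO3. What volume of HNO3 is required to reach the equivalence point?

n(Ba(OH)2) = 0.1214 mol/L x 0.03448 L = 0.004186 mol.
The neutralisation is 1 Ba(OH)2 : 2 HNO3, so n(HNO3) = 0.004186 x 2/1 = 0.008372 mol.
V(HNO3) = 0.008372 / 0.4833 = 0.01732 L = 17.3 mL.

17.3 mL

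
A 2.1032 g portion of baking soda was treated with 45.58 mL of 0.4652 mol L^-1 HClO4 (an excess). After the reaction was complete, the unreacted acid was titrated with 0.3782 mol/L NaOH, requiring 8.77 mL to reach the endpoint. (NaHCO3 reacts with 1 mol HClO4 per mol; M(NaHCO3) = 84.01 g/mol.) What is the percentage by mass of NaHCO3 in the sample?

71.4%

Total n(HClO4) added = 0.4652 x 0.04558 = 0.02120 mol.
n(NaOH) used = 0.3782 x 0.008770 = 0.003317 mol, which equals the excess n(HClO4).
So n(HClO4) consumed by the sample = 0.02120 - 0.003317 = 0.01789 mol.
n(NaHCO3) = 0.01789 / 1 = 0.01789 mol.
mass NaHCO3 = 0.01789 x 84.01 = 1.503 g, so %NaHCO3 = 1.503/2.1032 x 100 = 71.4%.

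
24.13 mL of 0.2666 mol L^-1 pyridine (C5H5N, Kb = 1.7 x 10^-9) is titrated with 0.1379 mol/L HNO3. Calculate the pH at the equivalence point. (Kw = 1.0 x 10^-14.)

n(C5H5N) = 0.2666 x 0.02413 = 0.006433 mol; V(HNO3) at equivalence = 0.006433/0.1379 = 0.04665 L.
At equivalence the base is fully converted to C5H5NH+; total volume = 0.07078 L, so [C5H5NH+] = 0.006433/0.07078 = 0.09089 M.
Ka(C5H5NH+) = Kw/Kb = 1.0e-14 / 1.7 x 10^-9 = 5.88e-6.
[H^+] = sqrt(Ka x [C5H5NH+]) = sqrt(5.88e-6 x 0.09089) = 0.000731 M.
pH = -log(0.000731) = 3.14.

3.14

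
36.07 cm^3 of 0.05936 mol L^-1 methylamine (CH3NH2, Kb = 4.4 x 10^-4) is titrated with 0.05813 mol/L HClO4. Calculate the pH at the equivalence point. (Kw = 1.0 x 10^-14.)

6.09

n(CH3NH2) = 0.05936 x 0.03607 = 0.002141 mol; V(HClO4) at equivalence = 0.002141/0.05813 = 0.03683 L.
At equivalence the base is fully converted to CH3NH3+; total volume = 0.07290 L, so [CH3NH3+] = 0.002141/0.07290 = 0.02937 M.
Ka(CH3NH3+) = Kw/Kb = 1.0e-14 / 4.4 x 10^-4 = 2.27e-11.
[H^+] = sqrt(Ka x [CH3NH3+]) = sqrt(2.27e-11 x 0.02937) = 8.17e-7 M.
pH = -log(8.17e-7) = 6.09.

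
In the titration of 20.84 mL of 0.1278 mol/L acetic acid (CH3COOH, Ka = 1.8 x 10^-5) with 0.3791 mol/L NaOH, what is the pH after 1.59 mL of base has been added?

Initial n(CH3COOH) = 0.1278 x 0.02084 = 0.002663 mol.
n(NaOH) added = 0.3791 x 0.001590 = 0.0006028 mol, converting that many moles of CH3COOH to CH3COO-.
Remaining n(CH3COOH) = 0.002061 mol; n(CH3COO-) = 0.0006028 mol.
By Henderson-Hasselbalch, pH = pKa + log([A^-]/[HA]) = 4.74 + log(0.0006028/0.002061) = 4.74 + (-0.53) = 4.21.

4.21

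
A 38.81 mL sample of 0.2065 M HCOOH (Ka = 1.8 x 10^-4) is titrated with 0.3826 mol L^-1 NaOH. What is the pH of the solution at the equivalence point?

8.44

n(HCOOH) = 0.2065 x 0.03881 = 0.008014 mol; V(NaOH) at equivalence = 0.008014/0.3826 = 0.02095 L.
At equivalence all the acid is converted to HCOO-; total volume = 0.03881 + 0.02095 = 0.05976 L, so [HCOO-] = 0.008014/0.05976 = 0.1341 M.
Kb = Kw/Ka = 1.0e-14 / 1.8 x 10^-4 = 5.56e-11.
[OH^-] = sqrt(Kb x [HCOO-]) = sqrt(5.56e-11 x 0.1341) = 2.73e-6 M.
pOH = 5.56, so pH = 14.00 - 5.56 = 8.44.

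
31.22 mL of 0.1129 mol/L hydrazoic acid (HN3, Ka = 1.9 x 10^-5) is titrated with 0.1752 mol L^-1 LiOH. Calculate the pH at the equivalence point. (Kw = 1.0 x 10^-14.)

n(HN3) = 0.1129 x 0.03122 = 0.003525 mol; V(LiOH) at equivalence = 0.003525/0.1752 = 0.02012 L.
At equivalence all the acid is converted to N3-; total volume = 0.03122 + 0.02012 = 0.05134 L, so [N3-] = 0.003525/0.05134 = 0.06866 M.
Kb = Kw/Ka = 1.0e-14 / 1.9 x 10^-5 = 5.26e-10.
[OH^-] = sqrt(Kb x [N3-]) = sqrt(5.26e-10 x 0.06866) = 6.01e-6 M.
pOH = 5.22, so pH = 14.00 - 5.22 = 8.78.

8.78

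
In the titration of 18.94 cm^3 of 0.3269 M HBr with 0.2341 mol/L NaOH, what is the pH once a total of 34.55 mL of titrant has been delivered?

n(acid) = 0.3269 x 0.01894 = 0.006191 mol; n(NaOH) added = 0.2341 x 0.03455 = 0.008088 mol.
Base is in excess by 0.008088 - 0.006191 = 0.001897 mol in a total volume of 0.05349 L.
[OH^-] = 0.001897/0.05349 = 0.03546 M, so pOH = 1.45 and pH = 14.00 - 1.45 = 12.55.

12.55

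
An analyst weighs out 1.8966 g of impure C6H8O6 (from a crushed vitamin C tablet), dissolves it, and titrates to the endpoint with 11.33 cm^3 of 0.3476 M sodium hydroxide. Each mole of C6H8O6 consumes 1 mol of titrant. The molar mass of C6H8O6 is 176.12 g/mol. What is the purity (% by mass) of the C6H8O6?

n(NaOH) = 0.3476 x 0.01133 = 0.003938 mol.
n(C6H8O6) = 0.003938 / 1 = 0.003938 mol.
mass of C6H8O6 = 0.003938 x 176.12 = 0.6936 g.
% purity = 0.6936 / 1.8966 x 100 = 36.6%.

36.6%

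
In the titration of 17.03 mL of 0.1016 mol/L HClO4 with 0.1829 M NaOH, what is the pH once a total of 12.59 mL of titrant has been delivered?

12.29

n(acid) = 0.1016 x 0.01703 = 0.001730 mol; n(NaOH) added = 0.1829 x 0.01259 = 0.002303 mol.
Base is in excess by 0.002303 - 0.001730 = 0.0005725 mol in a total volume of 0.02962 L.
[OH^-] = 0.0005725/0.02962 = 0.01933 M, so pOH = 1.71 and pH = 14.00 - 1.71 = 12.29.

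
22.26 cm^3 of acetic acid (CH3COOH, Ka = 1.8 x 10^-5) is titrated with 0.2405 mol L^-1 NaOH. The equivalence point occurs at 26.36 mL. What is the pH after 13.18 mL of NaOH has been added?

4.74

13.18 mL is exactly half the equivalence volume (26.36/2), i.e. the half-equivalence point.
There, n(HA) = n(A^-), so pH = pKa = -log(1.8 x 10^-5) = 4.74.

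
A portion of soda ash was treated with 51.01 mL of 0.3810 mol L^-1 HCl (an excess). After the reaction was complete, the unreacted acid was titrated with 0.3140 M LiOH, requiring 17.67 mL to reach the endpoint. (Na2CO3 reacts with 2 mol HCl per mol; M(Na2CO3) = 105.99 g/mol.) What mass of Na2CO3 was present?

0.736 g

Total n(HCl) added = 0.3810 x 0.05101 = 0.01943 mol.
n(LiOH) used = 0.3140 x 0.01767 = 0.005548 mol, which equals the excess n(HCl).
So n(HCl) consumed by the sample = 0.01943 - 0.005548 = 0.01389 mol.
n(Na2CO3) = 0.01389 / 2 = 0.006943 mol.
mass = 0.006943 mol x 105.99 g/mol = 0.736 g.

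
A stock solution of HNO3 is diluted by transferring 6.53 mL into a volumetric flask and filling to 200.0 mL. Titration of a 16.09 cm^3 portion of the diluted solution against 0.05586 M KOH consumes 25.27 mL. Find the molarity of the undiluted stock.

n(KOH) = 0.05586 x 0.02527 = 0.001412 mol.
n(HNO3) in the aliquot = 0.001412 mol.
[diluted HNO3] = 0.001412 / 0.01609 = 0.08773 M.
Dilution factor = 200.0/6.530 = 30.63, so [stock] = 0.08773 x 30.63 = 2.69 M.

2.69 M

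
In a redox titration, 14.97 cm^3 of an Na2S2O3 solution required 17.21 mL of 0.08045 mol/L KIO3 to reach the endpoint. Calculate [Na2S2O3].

n(KIO3) = 0.08045 x 0.01721 = 0.001385 mol.
From the balanced equation, 1 mol KIO3 reacts with 6 mol Na2S2O3, so n(Na2S2O3) = 0.001385 x 6/1 = 0.008307 mol.
[Na2S2O3] = 0.008307 / 0.01497 L = 0.555 M.

0.555 M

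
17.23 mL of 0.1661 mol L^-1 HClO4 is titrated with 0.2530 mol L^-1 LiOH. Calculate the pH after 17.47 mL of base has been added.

n(acid) = 0.1661 x 0.01723 = 0.002862 mol; n(LiOH) added = 0.2530 x 0.01747 = 0.004420 mol.
Base is in excess by 0.004420 - 0.002862 = 0.001558 mol in a total volume of 0.03470 L.
[OH^-] = 0.001558/0.03470 = 0.04490 M, so pOH = 1.35 and pH = 14.00 - 1.35 = 12.65.

12.65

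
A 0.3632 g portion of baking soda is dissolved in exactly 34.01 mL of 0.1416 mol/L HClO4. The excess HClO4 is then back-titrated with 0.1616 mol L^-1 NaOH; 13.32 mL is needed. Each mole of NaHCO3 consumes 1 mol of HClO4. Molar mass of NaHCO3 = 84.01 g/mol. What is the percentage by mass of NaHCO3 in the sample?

61.6%

Total n(HClO4) added = 0.1416 x 0.03401 = 0.004816 mol.
n(NaOH) used = 0.1616 x 0.01332 = 0.002153 mol, which equals the excess n(HClO4).
So n(HClO4) consumed by the sample = 0.004816 - 0.002153 = 0.002663 mol.
n(NaHCO3) = 0.002663 / 1 = 0.002663 mol.
mass NaHCO3 = 0.002663 x 84.01 = 0.2237 g, so %NaHCO3 = 0.2237/0.3632 x 100 = 61.6%.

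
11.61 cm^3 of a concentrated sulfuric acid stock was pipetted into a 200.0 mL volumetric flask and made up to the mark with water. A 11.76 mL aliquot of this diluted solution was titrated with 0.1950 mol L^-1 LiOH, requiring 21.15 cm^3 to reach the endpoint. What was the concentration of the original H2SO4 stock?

3.02 M

n(LiOH) = 0.1950 x 0.02115 = 0.004124 mol.
n(H2SO4) in the aliquot = 0.004124 x 1/2 = 0.002062 mol.
[diluted H2SO4] = 0.002062 / 0.01176 = 0.1754 M.
Dilution factor = 200.0/11.61 = 17.23, so [stock] = 0.1754 x 17.23 = 3.02 M.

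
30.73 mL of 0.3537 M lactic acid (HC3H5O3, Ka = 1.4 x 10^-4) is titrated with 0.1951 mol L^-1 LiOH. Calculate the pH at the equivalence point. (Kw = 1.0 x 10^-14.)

n(HC3H5O3) = 0.3537 x 0.03073 = 0.01087 mol; V(LiOH) at equivalence = 0.01087/0.1951 = 0.05571 L.
At equivalence all the acid is converted to C3H5O3-; total volume = 0.03073 + 0.05571 = 0.08644 L, so [C3H5O3-] = 0.01087/0.08644 = 0.1257 M.
Kb = Kw/Ka = 1.0e-14 / 1.4 x 10^-4 = 7.14e-11.
[OH^-] = sqrt(Kb x [C3H5O3-]) = sqrt(7.14e-11 x 0.1257) = 3.00e-6 M.
pOH = 5.52, so pH = 14.00 - 5.52 = 8.48.

8.48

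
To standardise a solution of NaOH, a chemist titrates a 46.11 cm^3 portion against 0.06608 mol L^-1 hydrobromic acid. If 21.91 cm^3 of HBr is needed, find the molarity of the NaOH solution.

0.0314 M

n(HBr) delivered = 0.06608 x 0.02191 = 0.001448 mol.
For a 1:1 reaction, n(NaOH) = 0.001448 mol.
[NaOH] = 0.001448 mol / 0.04611 L = 0.0314 M.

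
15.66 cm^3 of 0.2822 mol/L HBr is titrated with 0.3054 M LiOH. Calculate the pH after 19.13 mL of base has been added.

12.61

n(acid) = 0.2822 x 0.01566 = 0.004419 mol; n(LiOH) added = 0.3054 x 0.01913 = 0.005842 mol.
Base is in excess by 0.005842 - 0.004419 = 0.001423 mol in a total volume of 0.03479 L.
[OH^-] = 0.001423/0.03479 = 0.04090 M, so pOH = 1.39 and pH = 14.00 - 1.39 = 12.61.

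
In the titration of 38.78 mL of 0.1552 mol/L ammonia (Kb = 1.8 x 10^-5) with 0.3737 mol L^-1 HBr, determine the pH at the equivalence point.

n(NH3) = 0.1552 x 0.03878 = 0.006019 mol; V(HBr) at equivalence = 0.006019/0.3737 = 0.01611 L.
At equivalence the base is fully converted to NH4+; total volume = 0.05489 L, so [NH4+] = 0.006019/0.05489 = 0.1097 M.
Ka(NH4+) = Kw/Kb = 1.0e-14 / 1.8 x 10^-5 = 5.56e-10.
[H^+] = sqrt(Ka x [NH4+]) = sqrt(5.56e-10 x 0.1097) = 7.81e-6 M.
pH = -log(7.81e-6) = 5.11.

5.11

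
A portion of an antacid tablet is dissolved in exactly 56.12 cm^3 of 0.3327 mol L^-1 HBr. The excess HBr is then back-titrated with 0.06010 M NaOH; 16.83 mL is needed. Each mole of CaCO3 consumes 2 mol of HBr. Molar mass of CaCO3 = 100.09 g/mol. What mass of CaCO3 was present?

Total n(HBr) added = 0.3327 x 0.05612 = 0.01867 mol.
n(NaOH) used = 0.06010 x 0.01683 = 0.001011 mol, which equals the excess n(HBr).
So n(HBr) consumed by the sample = 0.01867 - 0.001011 = 0.01766 mol.
n(CaCO3) = 0.01766 / 2 = 0.008830 mol.
mass = 0.008830 mol x 100.09 g/mol = 0.884 g.

0.884 g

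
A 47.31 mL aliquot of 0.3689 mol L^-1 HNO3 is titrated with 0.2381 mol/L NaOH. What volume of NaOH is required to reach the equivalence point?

73.3 mL

n(HNO3) = 0.3689 mol/L x 0.04731 L = 0.01745 mol.
At equivalence n(NaOH) = n(HNO3) = 0.01745 mol.
V(NaOH) = 0.01745 / 0.2381 = 0.07330 L = 73.3 mL.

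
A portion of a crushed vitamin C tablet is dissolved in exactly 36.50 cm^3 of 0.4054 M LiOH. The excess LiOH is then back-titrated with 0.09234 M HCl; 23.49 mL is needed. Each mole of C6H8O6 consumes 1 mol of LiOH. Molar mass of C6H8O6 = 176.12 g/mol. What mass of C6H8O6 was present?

2.22 g

Total n(LiOH) added = 0.4054 x 0.03650 = 0.01480 mol.
n(HCl) used = 0.09234 x 0.02349 = 0.002169 mol, which equals the excess n(LiOH).
So n(LiOH) consumed by the sample = 0.01480 - 0.002169 = 0.01263 mol.
n(C6H8O6) = 0.01263 / 1 = 0.01263 mol.
mass = 0.01263 mol x 176.12 g/mol = 2.22 g.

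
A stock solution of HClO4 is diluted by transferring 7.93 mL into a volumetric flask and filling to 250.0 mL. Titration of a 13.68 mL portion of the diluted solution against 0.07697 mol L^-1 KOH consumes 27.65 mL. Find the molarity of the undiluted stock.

n(KOH) = 0.07697 x 0.02765 = 0.002128 mol.
n(HClO4) in the aliquot = 0.002128 mol.
[diluted HClO4] = 0.002128 / 0.01368 = 0.1556 M.
Dilution factor = 250.0/7.930 = 31.53, so [stock] = 0.1556 x 31.53 = 4.90 M.

4.90 M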